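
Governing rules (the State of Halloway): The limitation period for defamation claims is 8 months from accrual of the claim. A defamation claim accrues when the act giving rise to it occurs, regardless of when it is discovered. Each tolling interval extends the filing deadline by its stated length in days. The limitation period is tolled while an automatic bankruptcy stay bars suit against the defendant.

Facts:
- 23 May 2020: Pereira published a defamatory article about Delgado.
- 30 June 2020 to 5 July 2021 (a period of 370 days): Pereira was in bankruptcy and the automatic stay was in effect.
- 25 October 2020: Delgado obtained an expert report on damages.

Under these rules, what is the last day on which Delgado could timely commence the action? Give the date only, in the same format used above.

28 January 2022

The claim accrued on 23 May 2020, when the wrongful act occurred.
The untolled deadline — 8 months after 23 May 2020 — is 23 January 2021.
The period was tolled for 370 days by the automatic bankruptcy stay (30 June 2020 to 5 July 2021), pushing the deadline to 28 January 2022.
None of the other events listed affects the running of the period under the stated rules.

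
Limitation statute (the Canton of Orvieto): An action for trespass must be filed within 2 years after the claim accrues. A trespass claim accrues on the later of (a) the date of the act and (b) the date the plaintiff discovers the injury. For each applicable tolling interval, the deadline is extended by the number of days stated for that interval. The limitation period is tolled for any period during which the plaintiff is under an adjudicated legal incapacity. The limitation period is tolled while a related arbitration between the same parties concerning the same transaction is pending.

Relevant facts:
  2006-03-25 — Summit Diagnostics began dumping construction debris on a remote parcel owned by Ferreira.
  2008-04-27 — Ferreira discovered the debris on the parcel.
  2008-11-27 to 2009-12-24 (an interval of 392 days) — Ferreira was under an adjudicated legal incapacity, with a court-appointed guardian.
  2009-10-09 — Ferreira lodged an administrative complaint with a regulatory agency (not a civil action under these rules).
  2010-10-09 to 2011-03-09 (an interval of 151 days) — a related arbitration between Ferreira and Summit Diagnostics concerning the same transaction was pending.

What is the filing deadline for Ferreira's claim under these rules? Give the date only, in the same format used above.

Taking the later of the act (2006-03-25) and discovery (2008-04-27), the claim accrued on 2008-04-27.
2 years from 2008-04-27 is 2010-04-27.
Because the plaintiff's legal incapacity ran from 2008-11-27 to 2009-12-24, the deadline is extended by 392 days to 2011-05-24.
Because the pending related arbitration ran from 2010-10-09 to 2011-03-09, the deadline is extended by 151 days to 2011-10-22.
None of the other events listed affects the running of the period under the stated rules.

2011-10-22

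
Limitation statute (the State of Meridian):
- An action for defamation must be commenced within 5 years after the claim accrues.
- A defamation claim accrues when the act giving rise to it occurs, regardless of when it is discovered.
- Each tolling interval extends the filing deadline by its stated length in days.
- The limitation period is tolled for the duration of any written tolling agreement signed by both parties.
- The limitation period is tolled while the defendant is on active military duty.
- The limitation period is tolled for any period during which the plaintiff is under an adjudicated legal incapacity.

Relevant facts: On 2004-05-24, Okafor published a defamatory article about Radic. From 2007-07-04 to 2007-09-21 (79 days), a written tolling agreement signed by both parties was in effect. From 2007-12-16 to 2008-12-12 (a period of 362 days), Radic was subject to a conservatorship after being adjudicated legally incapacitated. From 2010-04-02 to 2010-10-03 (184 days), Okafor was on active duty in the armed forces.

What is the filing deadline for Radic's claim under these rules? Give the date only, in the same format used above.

The claim accrued on 2004-05-24, the date of the act.
The untolled deadline — 5 years after 2004-05-24 — is 2009-05-24.
Because the written tolling agreement ran from 2007-07-04 to 2007-09-21, the deadline is extended by 79 days to 2009-08-11.
The period was tolled for 362 days by the plaintiff's legal incapacity (2007-12-16 to 2008-12-12), pushing the deadline to 2010-08-08.
The defendant's active military service from 2010-04-02 to 2010-10-03 tolled the period for 184 days, extending the deadline to 2011-02-08.

2011-02-08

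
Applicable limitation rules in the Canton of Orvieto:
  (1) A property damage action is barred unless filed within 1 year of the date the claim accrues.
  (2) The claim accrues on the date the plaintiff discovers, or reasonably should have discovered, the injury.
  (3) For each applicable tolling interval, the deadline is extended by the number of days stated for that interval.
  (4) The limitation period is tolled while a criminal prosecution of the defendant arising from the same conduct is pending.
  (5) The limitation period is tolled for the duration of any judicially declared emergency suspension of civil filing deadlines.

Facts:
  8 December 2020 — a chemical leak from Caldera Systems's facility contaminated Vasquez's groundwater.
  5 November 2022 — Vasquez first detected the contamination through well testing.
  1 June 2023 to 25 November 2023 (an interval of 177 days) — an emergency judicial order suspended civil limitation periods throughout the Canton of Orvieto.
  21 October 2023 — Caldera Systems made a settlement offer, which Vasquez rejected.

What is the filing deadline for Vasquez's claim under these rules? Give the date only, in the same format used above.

30 April 2024

The claim did not accrue until Vasquez discovered the injury on 5 November 2022; the 8 December 2020 act date does not start the clock under the stated rule.
1 year from 5 November 2022 is 5 November 2023.
Because the emergency suspension of filing deadlines ran from 1 June 2023 to 25 November 2023, the deadline is extended by 177 days to 30 April 2024.
The other events in the timeline have no effect on the limitation period under the stated rules.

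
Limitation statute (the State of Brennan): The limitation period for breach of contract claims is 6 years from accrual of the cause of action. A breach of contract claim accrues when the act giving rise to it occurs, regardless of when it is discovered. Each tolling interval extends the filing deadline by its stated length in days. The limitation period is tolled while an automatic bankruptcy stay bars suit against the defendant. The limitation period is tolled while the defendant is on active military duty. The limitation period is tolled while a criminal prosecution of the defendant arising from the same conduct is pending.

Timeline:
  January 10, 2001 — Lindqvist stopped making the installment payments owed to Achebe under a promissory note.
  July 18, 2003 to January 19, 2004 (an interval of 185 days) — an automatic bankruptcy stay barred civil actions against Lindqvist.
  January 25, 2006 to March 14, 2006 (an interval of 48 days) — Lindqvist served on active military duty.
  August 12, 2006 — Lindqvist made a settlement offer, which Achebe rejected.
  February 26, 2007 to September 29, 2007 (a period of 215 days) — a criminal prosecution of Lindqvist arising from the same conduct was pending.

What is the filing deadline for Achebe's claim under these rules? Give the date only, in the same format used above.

April 2, 2008

The claim accrued on January 10, 2001, when the wrongful act occurred.
Adding the 6 years base period to January 10, 2001 gives a deadline of January 10, 2007, before any tolling.
Because the automatic bankruptcy stay ran from July 18, 2003 to January 19, 2004, the deadline is extended by 185 days to July 14, 2007.
The period was tolled for 48 days by the defendant's active military service (January 25, 2006 to March 14, 2006), pushing the deadline to August 31, 2007.
Because the pending criminal prosecution ran from February 26, 2007 to September 29, 2007, the deadline is extended by 215 days to April 2, 2008.
None of the other events listed affects the running of the period under the stated rules.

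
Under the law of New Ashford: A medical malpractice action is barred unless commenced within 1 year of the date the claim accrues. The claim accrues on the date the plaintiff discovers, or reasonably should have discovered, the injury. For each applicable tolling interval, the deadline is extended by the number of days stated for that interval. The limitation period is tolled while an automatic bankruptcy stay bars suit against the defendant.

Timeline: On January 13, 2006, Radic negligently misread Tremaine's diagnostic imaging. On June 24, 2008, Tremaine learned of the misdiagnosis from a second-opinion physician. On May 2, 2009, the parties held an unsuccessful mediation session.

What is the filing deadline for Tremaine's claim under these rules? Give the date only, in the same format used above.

June 24, 2009

The claim did not accrue until Tremaine discovered the injury on June 24, 2008; the January 13, 2006 act date does not start the clock under the stated rule.
The untolled deadline — 1 year after June 24, 2008 — is June 24, 2009.
Nothing else in the chronology tolls or restarts the period.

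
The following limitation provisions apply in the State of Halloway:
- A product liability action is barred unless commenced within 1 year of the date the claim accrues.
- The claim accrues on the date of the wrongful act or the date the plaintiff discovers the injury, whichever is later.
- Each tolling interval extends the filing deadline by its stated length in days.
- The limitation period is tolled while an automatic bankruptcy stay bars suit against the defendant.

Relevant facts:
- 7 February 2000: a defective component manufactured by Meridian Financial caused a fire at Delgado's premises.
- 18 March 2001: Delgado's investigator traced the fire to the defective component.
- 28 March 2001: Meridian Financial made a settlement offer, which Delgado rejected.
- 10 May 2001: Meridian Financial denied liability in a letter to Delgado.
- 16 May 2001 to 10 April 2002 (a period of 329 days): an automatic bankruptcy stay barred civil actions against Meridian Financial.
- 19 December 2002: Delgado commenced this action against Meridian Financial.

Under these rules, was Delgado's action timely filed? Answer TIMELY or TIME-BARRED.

TIMELY

The claim accrued on 18 March 2001 — the later of the 7 February 2000 act and the 18 March 2001 discovery.
1 year from 18 March 2001 is 18 March 2002.
The period was tolled for 329 days by the automatic bankruptcy stay (16 May 2001 to 10 April 2002), pushing the deadline to 10 February 2003.
The other events in the timeline have no effect on the limitation period under the stated rules.
The 19 December 2002 filing precedes the 10 February 2003 deadline; the claim is timely.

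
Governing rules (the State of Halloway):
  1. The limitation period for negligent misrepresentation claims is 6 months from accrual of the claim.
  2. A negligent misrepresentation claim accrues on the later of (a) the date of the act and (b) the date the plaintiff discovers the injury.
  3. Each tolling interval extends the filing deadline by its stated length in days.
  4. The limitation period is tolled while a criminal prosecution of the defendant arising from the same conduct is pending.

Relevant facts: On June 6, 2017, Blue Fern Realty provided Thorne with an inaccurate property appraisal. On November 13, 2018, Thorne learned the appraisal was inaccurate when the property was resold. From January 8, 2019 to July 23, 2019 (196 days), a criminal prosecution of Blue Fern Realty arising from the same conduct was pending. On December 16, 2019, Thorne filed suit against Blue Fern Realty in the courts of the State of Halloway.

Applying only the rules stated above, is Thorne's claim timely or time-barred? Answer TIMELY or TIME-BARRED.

The claim accrued on November 13, 2018 — the later of the June 6, 2017 act and the November 13, 2018 discovery.
The untolled deadline — 6 months after November 13, 2018 — is May 13, 2019.
The pending criminal prosecution from January 8, 2019 to July 23, 2019 tolled the period for 196 days, extending the deadline to November 25, 2019.
The December 16, 2019 filing falls after the November 25, 2019 deadline; the claim is time-barred.

TIME-BARRED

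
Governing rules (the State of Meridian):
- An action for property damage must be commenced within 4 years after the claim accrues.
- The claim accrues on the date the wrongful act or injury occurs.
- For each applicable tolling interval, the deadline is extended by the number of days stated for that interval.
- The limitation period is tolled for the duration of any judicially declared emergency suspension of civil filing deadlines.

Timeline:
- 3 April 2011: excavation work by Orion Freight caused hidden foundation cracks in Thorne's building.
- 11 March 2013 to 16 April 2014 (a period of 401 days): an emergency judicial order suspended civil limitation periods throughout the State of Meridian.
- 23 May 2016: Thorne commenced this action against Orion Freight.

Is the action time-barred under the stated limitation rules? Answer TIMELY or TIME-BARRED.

TIME-BARRED

The claim accrued on 3 April 2011, when the wrongful act occurred.
The untolled deadline — 4 years after 3 April 2011 — is 3 April 2015.
The period was tolled for 401 days by the emergency suspension of filing deadlines (11 March 2013 to 16 April 2014), pushing the deadline to 8 May 2016.
Filing on 23 May 2016 missed the 8 May 2016 deadline — the action is time-barred.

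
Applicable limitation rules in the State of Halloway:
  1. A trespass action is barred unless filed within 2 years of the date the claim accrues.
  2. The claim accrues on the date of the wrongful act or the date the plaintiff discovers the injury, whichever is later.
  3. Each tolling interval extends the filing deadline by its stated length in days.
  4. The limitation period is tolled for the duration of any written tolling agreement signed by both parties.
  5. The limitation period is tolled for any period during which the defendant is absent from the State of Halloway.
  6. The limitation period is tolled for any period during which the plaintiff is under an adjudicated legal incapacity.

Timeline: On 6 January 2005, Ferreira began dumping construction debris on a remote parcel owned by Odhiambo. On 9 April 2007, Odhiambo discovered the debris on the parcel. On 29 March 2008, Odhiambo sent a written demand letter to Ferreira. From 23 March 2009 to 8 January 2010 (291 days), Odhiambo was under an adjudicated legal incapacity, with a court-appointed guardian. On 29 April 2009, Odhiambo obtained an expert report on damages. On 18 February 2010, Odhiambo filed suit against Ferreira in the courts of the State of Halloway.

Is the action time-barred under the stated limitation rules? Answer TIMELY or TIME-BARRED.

The claim accrued on 9 April 2007 — the later of the 6 January 2005 act and the 9 April 2007 discovery.
The untolled deadline — 2 years after 9 April 2007 — is 9 April 2009.
Because the plaintiff's legal incapacity ran from 23 March 2009 to 8 January 2010, the deadline is extended by 291 days to 25 January 2010.
The other events in the timeline have no effect on the limitation period under the stated rules.
Odhiambo filed on 18 February 2010, after the 25 January 2010 deadline, so the action is time-barred.

TIME-BARRED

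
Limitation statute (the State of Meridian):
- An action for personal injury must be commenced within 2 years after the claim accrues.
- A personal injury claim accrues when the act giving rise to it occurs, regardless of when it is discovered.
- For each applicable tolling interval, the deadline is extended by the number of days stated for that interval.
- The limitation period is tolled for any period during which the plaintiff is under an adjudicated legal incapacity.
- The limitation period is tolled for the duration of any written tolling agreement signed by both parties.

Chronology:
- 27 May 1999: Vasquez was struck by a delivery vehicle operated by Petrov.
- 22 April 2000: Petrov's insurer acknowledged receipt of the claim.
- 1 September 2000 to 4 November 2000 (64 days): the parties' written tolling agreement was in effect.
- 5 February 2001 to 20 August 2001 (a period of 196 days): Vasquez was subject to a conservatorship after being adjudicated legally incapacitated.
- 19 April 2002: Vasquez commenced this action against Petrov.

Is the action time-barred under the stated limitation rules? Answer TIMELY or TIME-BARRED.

The claim accrued on 27 May 1999, when the wrongful act occurred.
2 years from 27 May 1999 is 27 May 2001.
The written tolling agreement from 1 September 2000 to 4 November 2000 tolled the period for 64 days, extending the deadline to 30 July 2001.
Because the plaintiff's legal incapacity ran from 5 February 2001 to 20 August 2001, the deadline is extended by 196 days to 11 February 2002.
Nothing else in the chronology tolls or restarts the period.
Filing on 19 April 2002 missed the 11 February 2002 deadline — the action is time-barred.

TIME-BARRED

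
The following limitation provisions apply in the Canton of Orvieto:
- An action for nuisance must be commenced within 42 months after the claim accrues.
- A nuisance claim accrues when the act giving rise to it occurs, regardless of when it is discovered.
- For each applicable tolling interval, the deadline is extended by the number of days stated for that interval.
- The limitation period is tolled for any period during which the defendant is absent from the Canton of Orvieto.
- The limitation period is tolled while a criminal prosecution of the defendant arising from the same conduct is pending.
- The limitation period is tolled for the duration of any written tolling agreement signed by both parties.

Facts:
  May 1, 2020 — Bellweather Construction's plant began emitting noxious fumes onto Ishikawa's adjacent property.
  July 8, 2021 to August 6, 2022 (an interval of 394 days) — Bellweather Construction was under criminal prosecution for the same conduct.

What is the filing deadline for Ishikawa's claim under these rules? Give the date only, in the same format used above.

November 29, 2024

The claim accrued on May 1, 2020, the date of the act.
42 months from May 1, 2020 is November 1, 2023.
Because the pending criminal prosecution ran from July 8, 2021 to August 6, 2022, the deadline is extended by 394 days to November 29, 2024.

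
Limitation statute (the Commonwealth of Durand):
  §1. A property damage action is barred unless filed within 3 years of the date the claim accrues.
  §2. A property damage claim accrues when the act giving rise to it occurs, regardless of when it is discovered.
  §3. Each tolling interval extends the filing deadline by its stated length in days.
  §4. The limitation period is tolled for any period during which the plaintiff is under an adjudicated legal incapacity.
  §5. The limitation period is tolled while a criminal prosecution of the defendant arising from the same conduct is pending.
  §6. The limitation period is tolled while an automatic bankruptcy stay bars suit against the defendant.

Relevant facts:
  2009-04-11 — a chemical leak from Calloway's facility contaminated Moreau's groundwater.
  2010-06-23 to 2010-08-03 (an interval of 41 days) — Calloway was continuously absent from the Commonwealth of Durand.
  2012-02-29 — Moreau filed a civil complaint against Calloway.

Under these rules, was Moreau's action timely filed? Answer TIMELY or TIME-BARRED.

The limitation period began to run on 2009-04-11.
Adding the 3 years base period to 2009-04-11 gives a deadline of 2012-04-11, before any tolling.
No stated provision tolls the period for the defendant's absence, so the interval from 2010-06-23 to 2010-08-03 has no effect on the deadline.
Moreau filed on 2012-02-29, before the 2012-04-11 deadline, so the action is timely.

TIMELY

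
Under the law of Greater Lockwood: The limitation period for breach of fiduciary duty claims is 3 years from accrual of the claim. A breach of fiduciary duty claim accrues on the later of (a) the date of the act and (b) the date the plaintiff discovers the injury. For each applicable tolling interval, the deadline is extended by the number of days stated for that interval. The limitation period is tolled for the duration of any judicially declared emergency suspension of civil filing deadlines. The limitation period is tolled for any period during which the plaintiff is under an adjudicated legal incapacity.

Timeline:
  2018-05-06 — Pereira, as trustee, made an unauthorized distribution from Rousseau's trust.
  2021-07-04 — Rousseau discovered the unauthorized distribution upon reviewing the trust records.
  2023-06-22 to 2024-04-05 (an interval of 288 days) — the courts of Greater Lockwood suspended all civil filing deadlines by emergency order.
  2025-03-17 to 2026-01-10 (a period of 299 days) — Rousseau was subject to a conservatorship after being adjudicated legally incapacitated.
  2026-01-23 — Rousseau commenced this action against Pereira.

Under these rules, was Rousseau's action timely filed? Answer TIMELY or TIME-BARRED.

TIMELY

Taking the later of the act (2018-05-06) and discovery (2021-07-04), the claim accrued on 2021-07-04.
Adding the 3 years base period to 2021-07-04 gives a deadline of 2024-07-04, before any tolling.
The period was tolled for 288 days by the emergency suspension of filing deadlines (2023-06-22 to 2024-04-05), pushing the deadline to 2025-04-18.
The period was tolled for 299 days by the plaintiff's legal incapacity (2025-03-17 to 2026-01-10), pushing the deadline to 2026-02-11.
Rousseau filed on 2026-01-23, before the 2026-02-11 deadline, so the action is timely.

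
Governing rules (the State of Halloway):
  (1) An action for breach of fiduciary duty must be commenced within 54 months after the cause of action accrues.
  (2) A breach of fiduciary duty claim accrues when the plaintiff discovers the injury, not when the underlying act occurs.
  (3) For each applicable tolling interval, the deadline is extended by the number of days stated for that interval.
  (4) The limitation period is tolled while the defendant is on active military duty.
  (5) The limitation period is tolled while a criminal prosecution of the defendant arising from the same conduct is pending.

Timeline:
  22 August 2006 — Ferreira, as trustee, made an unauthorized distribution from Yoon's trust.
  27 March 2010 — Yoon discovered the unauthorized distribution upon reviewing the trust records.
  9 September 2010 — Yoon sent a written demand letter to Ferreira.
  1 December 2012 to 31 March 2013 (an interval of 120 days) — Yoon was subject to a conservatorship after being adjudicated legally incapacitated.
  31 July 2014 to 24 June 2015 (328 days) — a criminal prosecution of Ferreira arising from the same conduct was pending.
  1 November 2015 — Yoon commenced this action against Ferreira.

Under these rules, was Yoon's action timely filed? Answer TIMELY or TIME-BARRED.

TIME-BARRED

Accrual is tied to discovery, so the period began on 27 March 2010 rather than on 22 August 2006 when the act occurred.
54 months from 27 March 2010 is 27 September 2014.
The period was tolled for 328 days by the pending criminal prosecution (31 July 2014 to 24 June 2015), pushing the deadline to 21 August 2015.
No stated provision tolls the period for the plaintiff's incapacity, so the interval from 1 December 2012 to 31 March 2013 has no effect on the deadline.
None of the other events listed affects the running of the period under the stated rules.
Yoon filed on 1 November 2015, after the 21 August 2015 deadline, so the action is time-barred.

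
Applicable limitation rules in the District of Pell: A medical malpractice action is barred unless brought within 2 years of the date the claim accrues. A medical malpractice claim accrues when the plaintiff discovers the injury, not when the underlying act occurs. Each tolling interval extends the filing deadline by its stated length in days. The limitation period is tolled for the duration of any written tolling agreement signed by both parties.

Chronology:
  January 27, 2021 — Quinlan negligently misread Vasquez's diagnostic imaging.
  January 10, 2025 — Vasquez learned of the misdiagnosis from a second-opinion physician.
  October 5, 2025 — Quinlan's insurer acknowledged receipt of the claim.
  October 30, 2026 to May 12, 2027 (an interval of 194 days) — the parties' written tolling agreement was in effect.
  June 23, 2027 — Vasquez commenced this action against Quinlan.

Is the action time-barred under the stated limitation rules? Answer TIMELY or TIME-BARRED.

Accrual is tied to discovery, so the period began on January 10, 2025 rather than on January 27, 2021 when the act occurred.
The untolled deadline — 2 years after January 10, 2025 — is January 10, 2027.
Because the written tolling agreement ran from October 30, 2026 to May 12, 2027, the deadline is extended by 194 days to July 23, 2027.
None of the other events listed affects the running of the period under the stated rules.
The June 23, 2027 filing precedes the July 23, 2027 deadline; the claim is timely.

TIMELY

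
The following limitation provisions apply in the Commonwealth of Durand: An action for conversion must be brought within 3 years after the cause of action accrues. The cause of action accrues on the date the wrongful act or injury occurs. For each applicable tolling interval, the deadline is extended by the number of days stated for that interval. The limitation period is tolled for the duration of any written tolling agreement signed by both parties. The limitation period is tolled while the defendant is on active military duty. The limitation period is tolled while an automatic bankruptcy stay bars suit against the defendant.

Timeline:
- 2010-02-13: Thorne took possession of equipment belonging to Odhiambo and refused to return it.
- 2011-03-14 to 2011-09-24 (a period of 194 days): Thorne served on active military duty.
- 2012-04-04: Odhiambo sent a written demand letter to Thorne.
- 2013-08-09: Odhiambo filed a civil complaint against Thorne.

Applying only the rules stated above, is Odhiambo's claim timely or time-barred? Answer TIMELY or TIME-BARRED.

The cause of action accrued on 2010-02-13, the date of the act.
Adding the 3 years base period to 2010-02-13 gives a deadline of 2013-02-13, before any tolling.
The period was tolled for 194 days by the defendant's active military service (2011-03-14 to 2011-09-24), pushing the deadline to 2013-08-26.
None of the other events listed affects the running of the period under the stated rules.
Filing on 2013-08-09 beat the 2013-08-26 deadline — the action is timely.

TIMELY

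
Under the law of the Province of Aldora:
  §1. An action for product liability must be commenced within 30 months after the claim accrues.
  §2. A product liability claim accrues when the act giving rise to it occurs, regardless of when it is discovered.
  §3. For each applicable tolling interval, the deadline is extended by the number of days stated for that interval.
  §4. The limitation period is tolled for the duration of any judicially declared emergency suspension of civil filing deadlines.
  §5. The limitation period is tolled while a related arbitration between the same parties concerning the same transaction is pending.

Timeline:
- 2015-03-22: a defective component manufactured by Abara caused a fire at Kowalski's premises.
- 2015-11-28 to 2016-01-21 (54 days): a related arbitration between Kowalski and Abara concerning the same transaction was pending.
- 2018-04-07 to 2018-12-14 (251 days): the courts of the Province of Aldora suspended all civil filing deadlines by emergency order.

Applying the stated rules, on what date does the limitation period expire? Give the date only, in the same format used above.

The limitation period began to run on 2015-03-22.
The untolled deadline — 30 months after 2015-03-22 — is 2017-09-22.
The pending related arbitration from 2015-11-28 to 2016-01-21 tolled the period for 54 days, extending the deadline to 2017-11-15.
The emergency suspension of filing deadlines from 2018-04-07 to 2018-12-14 began after the period had already run on 2017-11-15, so it has no tolling effect.

2017-11-15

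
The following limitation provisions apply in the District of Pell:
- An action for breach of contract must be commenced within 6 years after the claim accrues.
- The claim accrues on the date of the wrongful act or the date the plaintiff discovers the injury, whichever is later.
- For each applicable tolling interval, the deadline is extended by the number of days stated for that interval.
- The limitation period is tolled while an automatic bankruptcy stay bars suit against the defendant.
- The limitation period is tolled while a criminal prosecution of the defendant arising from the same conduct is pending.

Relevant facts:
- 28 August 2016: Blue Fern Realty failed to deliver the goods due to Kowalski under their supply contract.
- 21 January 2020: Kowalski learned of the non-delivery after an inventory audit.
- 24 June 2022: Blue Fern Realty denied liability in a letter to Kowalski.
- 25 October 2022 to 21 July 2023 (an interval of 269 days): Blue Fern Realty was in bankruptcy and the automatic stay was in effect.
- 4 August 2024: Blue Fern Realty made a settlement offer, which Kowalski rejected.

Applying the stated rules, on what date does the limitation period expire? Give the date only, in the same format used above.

17 October 2026

Taking the later of the act (28 August 2016) and discovery (21 January 2020), the claim accrued on 21 January 2020.
6 years from 21 January 2020 is 21 January 2026.
The automatic bankruptcy stay from 25 October 2022 to 21 July 2023 tolled the period for 269 days, extending the deadline to 17 October 2026.
Nothing else in the chronology tolls or restarts the period.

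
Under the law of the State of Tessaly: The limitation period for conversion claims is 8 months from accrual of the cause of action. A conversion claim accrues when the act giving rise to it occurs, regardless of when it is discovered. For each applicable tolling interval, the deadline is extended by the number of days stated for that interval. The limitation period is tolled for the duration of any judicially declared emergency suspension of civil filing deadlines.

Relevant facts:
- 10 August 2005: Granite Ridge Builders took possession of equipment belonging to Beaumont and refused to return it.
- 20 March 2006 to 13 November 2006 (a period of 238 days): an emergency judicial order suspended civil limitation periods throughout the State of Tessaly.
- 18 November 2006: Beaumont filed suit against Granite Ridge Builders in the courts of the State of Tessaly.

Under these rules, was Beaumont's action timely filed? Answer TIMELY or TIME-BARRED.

TIMELY

The cause of action accrued on 10 August 2005, the date of the act.
Adding the 8 months base period to 10 August 2005 gives a deadline of 10 April 2006, before any tolling.
The emergency suspension of filing deadlines from 20 March 2006 to 13 November 2006 tolled the period for 238 days, extending the deadline to 4 December 2006.
Filing on 18 November 2006 beat the 4 December 2006 deadline — the action is timely.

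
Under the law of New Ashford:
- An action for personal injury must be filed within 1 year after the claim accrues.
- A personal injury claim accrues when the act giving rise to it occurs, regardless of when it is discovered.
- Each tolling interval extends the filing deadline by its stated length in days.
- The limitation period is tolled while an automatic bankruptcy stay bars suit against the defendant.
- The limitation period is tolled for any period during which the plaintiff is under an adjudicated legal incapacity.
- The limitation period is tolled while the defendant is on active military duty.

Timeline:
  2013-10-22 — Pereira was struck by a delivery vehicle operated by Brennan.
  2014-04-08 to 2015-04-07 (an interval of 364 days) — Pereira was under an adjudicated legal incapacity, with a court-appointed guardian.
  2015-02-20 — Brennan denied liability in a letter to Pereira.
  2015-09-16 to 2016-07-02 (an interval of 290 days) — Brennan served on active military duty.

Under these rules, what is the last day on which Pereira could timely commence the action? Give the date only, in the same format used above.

The claim accrued on 2013-10-22, when the wrongful act occurred.
The untolled deadline — 1 year after 2013-10-22 — is 2014-10-22.
The plaintiff's legal incapacity from 2014-04-08 to 2015-04-07 tolled the period for 364 days, extending the deadline to 2015-10-21.
The defendant's active military service from 2015-09-16 to 2016-07-02 tolled the period for 290 days, extending the deadline to 2016-08-06.
Nothing else in the chronology tolls or restarts the period.

2016-08-06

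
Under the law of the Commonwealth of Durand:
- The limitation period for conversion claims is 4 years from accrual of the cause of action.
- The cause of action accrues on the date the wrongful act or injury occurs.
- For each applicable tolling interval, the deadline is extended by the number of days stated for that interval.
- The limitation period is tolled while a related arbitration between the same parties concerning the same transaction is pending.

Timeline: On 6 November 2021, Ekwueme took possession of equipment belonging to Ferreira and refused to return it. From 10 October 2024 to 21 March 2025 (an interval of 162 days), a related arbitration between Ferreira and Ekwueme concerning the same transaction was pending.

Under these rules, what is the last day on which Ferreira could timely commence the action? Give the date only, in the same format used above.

17 April 2026

The claim accrued on 6 November 2021, when the wrongful act occurred.
The untolled deadline — 4 years after 6 November 2021 — is 6 November 2025.
The pending related arbitration from 10 October 2024 to 21 March 2025 tolled the period for 162 days, extending the deadline to 17 April 2026.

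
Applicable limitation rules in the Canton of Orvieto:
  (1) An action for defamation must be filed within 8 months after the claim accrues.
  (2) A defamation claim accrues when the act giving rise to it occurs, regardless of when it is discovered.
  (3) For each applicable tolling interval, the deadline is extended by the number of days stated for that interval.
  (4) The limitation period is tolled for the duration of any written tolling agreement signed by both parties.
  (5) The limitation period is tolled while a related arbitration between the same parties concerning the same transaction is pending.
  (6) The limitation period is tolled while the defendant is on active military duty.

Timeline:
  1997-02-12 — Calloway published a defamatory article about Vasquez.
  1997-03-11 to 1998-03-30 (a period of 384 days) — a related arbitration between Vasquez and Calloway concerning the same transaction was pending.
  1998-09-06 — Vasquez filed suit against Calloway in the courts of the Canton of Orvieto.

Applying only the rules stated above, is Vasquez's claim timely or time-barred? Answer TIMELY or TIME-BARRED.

The claim accrued on 1997-02-12, when the wrongful act occurred.
8 months from 1997-02-12 is 1997-10-12.
Because the pending related arbitration ran from 1997-03-11 to 1998-03-30, the deadline is extended by 384 days to 1998-10-31.
Filing on 1998-09-06 beat the 1998-10-31 deadline — the action is timely.

TIMELY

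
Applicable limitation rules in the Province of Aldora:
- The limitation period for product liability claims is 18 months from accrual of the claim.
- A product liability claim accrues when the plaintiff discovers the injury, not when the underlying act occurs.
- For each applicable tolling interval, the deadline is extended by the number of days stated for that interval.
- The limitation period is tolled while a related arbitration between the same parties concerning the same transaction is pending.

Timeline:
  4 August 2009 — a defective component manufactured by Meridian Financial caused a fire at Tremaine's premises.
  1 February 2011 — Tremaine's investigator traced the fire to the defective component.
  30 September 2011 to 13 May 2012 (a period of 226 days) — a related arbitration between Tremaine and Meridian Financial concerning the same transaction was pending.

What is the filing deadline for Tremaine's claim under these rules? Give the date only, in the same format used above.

Accrual is tied to discovery, so the period began on 1 February 2011 rather than on 4 August 2009 when the act occurred.
18 months from 1 February 2011 is 1 August 2012.
Because the pending related arbitration ran from 30 September 2011 to 13 May 2012, the deadline is extended by 226 days to 15 March 2013.

15 March 2013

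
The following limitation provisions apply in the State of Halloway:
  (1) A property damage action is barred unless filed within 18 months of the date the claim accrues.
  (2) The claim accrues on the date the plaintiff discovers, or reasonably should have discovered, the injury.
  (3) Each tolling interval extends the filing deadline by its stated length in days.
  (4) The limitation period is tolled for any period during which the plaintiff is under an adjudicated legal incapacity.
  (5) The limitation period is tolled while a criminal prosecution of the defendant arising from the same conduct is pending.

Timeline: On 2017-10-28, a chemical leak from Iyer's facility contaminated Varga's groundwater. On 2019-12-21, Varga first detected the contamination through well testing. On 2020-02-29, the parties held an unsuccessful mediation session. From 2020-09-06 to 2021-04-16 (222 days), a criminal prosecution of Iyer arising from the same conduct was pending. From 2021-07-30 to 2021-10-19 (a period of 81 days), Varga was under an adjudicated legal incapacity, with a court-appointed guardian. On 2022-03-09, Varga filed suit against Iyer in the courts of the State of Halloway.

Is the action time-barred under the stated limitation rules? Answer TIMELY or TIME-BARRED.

Accrual is tied to discovery, so the period began on 2019-12-21 rather than on 2017-10-28 when the act occurred.
18 months from 2019-12-21 is 2021-06-21.
Because the pending criminal prosecution ran from 2020-09-06 to 2021-04-16, the deadline is extended by 222 days to 2022-01-29.
The period was tolled for 81 days by the plaintiff's legal incapacity (2021-07-30 to 2021-10-19), pushing the deadline to 2022-04-20.
None of the other events listed affects the running of the period under the stated rules.
Varga filed on 2022-03-09, before the 2022-04-20 deadline, so the action is timely.

TIMELY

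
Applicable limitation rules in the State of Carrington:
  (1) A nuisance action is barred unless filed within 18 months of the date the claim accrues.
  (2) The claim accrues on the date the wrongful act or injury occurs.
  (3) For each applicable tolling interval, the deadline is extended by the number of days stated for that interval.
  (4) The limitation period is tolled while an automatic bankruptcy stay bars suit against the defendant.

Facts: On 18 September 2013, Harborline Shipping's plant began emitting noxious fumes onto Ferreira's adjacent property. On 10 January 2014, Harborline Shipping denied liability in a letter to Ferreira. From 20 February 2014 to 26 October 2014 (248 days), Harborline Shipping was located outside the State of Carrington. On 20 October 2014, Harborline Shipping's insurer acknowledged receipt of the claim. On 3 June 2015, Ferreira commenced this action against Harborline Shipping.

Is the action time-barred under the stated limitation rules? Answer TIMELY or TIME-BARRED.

The limitation period began to run on 18 September 2013.
18 months from 18 September 2013 is 18 March 2015.
The defendant's absence from the jurisdiction from 20 February 2014 to 26 October 2014 does not toll the period, because no stated rule makes the defendant's absence a tolling event.
Nothing else in the chronology tolls or restarts the period.
The 3 June 2015 filing falls after the 18 March 2015 deadline; the claim is time-barred.

TIME-BARRED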